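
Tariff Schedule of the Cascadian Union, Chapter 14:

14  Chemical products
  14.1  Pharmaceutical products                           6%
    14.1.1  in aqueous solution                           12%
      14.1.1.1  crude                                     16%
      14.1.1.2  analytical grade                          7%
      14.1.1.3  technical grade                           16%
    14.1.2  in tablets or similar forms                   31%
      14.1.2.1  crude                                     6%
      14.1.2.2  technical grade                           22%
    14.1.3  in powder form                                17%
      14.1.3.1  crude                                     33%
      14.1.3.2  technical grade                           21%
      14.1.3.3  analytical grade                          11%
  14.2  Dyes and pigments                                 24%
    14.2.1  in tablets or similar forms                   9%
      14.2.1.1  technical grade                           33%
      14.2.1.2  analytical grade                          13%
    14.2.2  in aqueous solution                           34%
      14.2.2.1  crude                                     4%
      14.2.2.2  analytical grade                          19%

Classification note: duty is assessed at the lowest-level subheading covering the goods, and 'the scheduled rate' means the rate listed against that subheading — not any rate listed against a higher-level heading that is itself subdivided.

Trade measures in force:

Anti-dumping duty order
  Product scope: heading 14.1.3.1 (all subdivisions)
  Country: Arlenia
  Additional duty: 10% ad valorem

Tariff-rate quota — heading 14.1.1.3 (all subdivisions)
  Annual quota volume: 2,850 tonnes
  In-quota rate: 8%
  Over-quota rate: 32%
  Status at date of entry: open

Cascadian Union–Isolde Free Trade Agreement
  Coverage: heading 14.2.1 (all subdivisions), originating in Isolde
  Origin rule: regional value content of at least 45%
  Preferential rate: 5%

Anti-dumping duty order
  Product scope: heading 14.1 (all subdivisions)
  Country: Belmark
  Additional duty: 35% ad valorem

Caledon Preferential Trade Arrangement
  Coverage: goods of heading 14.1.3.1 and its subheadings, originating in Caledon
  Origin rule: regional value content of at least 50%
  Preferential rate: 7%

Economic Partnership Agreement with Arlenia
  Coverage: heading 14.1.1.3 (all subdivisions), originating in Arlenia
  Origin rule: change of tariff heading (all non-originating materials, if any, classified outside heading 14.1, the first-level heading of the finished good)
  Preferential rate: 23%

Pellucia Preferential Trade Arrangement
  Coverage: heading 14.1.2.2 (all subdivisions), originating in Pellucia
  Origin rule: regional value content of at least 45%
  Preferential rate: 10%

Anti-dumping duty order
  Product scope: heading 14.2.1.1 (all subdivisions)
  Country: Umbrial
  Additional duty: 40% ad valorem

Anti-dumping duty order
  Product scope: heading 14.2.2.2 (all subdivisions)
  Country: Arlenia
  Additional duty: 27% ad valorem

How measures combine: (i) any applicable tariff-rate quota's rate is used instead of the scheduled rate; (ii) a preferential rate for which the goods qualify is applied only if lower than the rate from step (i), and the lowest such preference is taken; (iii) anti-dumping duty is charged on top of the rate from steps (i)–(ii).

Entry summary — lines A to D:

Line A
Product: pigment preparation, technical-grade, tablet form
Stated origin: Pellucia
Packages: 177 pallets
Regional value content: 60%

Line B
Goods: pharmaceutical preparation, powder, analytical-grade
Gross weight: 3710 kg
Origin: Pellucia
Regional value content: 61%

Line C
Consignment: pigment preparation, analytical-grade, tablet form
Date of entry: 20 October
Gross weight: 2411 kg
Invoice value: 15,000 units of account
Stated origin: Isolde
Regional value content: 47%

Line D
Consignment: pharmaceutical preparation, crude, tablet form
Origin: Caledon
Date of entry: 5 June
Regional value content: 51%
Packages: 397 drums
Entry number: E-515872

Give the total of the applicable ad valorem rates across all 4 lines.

Line A: pigment → 14.2; tablet form → 14.2.1; technical-grade → 14.2.1.1. Scheduled 33%. Pellucia agreement on 14.1.2.2: 14.2.1.1 not covered. → 33%.
Line B: pharmaceutical → 14.1; powder → 14.1.3; analytical-grade → 14.1.3.3. Scheduled 11%. Pellucia agreement on 14.1.2.2: 14.1.3.3 not covered. → 11%.
Line C: pigment → 14.2; tablet form → 14.2.1; analytical-grade → 14.2.1.2. Scheduled 13%. Isolde agreement on 14.2.1: RVC ≥ 45% → 5% available; preferential 5%. → 5%.
Line D: pharmaceutical → 14.1; tablet form → 14.1.2; crude → 14.1.2.1. Scheduled 6%. Caledon agreement on 14.1.3.1: 14.1.2.1 not covered. → 6%.
Sum: 33% + 11% + 5% + 6% = 55%.

55%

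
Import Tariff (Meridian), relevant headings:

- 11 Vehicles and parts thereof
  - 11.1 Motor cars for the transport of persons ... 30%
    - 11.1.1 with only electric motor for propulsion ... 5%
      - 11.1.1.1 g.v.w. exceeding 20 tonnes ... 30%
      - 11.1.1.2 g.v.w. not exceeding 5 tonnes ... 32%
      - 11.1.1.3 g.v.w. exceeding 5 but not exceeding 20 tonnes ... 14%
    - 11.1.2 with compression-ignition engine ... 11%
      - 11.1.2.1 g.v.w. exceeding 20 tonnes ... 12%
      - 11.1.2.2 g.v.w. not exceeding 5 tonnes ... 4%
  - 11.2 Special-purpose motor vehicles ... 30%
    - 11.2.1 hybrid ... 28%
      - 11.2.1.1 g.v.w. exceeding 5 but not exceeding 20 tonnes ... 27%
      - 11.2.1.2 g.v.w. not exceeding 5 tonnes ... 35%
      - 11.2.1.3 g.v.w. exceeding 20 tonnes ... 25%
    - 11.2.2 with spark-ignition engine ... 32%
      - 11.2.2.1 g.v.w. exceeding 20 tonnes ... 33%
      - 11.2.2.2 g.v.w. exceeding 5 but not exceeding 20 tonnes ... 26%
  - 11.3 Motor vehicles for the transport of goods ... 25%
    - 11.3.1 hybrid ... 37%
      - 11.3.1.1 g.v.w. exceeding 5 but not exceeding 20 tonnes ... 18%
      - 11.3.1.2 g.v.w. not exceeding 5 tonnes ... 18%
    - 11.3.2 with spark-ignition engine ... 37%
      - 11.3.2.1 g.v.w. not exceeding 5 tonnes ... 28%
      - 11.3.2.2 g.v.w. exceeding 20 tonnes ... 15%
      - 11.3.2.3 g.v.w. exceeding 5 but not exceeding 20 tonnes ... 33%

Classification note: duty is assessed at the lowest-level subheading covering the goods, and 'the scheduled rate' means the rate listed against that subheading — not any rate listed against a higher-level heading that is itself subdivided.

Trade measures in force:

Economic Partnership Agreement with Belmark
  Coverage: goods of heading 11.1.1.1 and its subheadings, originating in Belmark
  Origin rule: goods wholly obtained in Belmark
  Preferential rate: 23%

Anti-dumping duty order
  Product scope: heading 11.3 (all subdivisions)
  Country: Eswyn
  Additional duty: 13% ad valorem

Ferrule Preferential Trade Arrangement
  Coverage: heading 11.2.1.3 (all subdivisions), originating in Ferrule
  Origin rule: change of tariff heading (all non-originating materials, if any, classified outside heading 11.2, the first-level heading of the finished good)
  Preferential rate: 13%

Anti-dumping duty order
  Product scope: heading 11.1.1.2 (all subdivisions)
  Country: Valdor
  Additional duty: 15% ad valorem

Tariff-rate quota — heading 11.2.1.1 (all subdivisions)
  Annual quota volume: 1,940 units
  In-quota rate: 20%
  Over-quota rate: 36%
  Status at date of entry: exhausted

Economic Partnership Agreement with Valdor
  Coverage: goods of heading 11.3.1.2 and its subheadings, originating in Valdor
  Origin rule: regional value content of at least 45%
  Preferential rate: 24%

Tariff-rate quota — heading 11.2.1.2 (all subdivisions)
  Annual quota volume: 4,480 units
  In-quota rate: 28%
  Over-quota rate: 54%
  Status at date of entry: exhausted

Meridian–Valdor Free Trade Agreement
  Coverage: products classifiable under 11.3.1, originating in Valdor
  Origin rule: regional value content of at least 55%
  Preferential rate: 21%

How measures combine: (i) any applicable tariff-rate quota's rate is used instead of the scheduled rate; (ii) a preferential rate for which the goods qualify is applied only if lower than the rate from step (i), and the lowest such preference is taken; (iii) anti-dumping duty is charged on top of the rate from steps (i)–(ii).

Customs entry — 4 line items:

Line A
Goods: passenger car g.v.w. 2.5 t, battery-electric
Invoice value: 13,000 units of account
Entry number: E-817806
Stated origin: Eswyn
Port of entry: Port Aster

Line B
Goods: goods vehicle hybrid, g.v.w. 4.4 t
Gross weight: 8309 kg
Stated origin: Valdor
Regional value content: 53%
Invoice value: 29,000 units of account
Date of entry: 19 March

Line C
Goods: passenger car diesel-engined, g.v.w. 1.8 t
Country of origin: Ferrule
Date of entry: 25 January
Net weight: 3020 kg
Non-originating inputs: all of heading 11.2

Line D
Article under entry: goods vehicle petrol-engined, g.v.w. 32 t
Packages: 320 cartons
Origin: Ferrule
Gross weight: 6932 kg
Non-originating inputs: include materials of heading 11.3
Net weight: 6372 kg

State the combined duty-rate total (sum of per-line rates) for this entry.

Line A: passenger car → 11.1; battery-electric → 11.1.1; g.v.w. 2.5 t → 11.1.1.2. Scheduled 32%. No special measure applies. → 32%.
Line B: goods vehicle → 11.3; hybrid → 11.3.1; g.v.w. 4.4 t → 11.3.1.2. Scheduled 18%. Valdor agreement on 11.3.1.2: RVC ≥ 45% → 24% available; Valdor agreement on 11.3.1: RVC < 55%; preference 24% not lower than 18% → no reduction. → 18%.
Line C: passenger car → 11.1; diesel-engined → 11.1.2; g.v.w. 1.8 t → 11.1.2.2. Scheduled 4%. Ferrule agreement on 11.2.1.3: 11.1.2.2 not covered. → 4%.
Line D: goods vehicle → 11.3; petrol-engined → 11.3.2; g.v.w. 32 t → 11.3.2.2. Scheduled 15%. Ferrule agreement on 11.2.1.3: 11.3.2.2 not covered. → 15%.
Sum: 32% + 18% + 4% + 15% = 69%.

69%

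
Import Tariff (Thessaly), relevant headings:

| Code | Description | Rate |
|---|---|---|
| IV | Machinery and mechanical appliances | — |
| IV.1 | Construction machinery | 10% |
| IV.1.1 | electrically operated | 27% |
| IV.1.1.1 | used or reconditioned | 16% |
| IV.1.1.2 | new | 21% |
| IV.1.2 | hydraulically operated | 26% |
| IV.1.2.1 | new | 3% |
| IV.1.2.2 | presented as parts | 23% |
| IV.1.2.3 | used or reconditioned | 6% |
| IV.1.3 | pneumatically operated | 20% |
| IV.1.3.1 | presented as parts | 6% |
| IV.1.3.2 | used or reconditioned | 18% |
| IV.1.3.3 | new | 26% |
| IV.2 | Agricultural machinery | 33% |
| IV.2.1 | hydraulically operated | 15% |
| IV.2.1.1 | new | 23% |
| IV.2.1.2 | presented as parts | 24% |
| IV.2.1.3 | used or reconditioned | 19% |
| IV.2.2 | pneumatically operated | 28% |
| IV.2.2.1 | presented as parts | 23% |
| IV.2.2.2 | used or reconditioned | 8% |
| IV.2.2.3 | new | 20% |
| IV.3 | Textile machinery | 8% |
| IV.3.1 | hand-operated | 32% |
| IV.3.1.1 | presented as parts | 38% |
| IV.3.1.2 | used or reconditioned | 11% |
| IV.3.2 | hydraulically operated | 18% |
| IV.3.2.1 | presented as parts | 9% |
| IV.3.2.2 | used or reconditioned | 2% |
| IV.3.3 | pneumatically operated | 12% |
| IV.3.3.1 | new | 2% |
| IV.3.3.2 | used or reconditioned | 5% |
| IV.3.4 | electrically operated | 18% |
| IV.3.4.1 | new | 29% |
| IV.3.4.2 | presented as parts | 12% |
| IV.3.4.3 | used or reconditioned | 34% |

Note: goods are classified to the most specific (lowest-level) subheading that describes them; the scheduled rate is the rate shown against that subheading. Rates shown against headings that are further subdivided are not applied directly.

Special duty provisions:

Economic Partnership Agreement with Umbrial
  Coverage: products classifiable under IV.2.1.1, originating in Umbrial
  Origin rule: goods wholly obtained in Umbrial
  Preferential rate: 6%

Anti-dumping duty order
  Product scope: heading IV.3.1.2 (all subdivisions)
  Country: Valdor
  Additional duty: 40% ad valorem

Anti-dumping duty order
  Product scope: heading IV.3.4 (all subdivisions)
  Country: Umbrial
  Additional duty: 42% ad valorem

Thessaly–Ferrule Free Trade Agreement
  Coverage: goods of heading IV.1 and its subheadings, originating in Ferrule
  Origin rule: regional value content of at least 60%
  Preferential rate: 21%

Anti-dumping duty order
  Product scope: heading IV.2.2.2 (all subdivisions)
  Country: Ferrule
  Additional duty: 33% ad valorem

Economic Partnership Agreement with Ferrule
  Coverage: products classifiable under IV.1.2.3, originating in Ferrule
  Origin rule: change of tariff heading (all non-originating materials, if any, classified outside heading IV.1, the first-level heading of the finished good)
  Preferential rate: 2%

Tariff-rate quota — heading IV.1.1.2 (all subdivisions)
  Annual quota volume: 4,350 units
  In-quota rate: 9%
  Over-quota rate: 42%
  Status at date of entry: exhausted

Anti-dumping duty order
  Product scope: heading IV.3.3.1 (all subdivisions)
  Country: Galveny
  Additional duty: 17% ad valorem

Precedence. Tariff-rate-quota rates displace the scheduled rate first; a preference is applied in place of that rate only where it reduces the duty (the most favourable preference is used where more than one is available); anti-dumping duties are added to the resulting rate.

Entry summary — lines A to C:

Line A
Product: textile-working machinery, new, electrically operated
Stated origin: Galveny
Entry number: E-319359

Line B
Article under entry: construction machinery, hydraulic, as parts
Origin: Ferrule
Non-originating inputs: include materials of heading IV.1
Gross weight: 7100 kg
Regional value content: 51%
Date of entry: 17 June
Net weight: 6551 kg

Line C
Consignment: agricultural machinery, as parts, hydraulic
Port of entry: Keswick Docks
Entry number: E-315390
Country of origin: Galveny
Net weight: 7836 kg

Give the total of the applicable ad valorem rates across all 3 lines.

76%

Line A: textile-working → IV.3; electrically operated → IV.3.4; new → IV.3.4.1. Scheduled 29%. No special measure applies. → 29%.
Line B: construction → IV.1; hydraulic → IV.1.2; as parts → IV.1.2.2. Scheduled 23%. Ferrule agreement on IV.1: RVC < 60%; Ferrule agreement on IV.1.2.3: IV.1.2.2 not covered. → 23%.
Line C: agricultural → IV.2; hydraulic → IV.2.1; as parts → IV.2.1.2. Scheduled 24%. No special measure applies. → 24%.
Sum: 29% + 23% + 24% = 76%.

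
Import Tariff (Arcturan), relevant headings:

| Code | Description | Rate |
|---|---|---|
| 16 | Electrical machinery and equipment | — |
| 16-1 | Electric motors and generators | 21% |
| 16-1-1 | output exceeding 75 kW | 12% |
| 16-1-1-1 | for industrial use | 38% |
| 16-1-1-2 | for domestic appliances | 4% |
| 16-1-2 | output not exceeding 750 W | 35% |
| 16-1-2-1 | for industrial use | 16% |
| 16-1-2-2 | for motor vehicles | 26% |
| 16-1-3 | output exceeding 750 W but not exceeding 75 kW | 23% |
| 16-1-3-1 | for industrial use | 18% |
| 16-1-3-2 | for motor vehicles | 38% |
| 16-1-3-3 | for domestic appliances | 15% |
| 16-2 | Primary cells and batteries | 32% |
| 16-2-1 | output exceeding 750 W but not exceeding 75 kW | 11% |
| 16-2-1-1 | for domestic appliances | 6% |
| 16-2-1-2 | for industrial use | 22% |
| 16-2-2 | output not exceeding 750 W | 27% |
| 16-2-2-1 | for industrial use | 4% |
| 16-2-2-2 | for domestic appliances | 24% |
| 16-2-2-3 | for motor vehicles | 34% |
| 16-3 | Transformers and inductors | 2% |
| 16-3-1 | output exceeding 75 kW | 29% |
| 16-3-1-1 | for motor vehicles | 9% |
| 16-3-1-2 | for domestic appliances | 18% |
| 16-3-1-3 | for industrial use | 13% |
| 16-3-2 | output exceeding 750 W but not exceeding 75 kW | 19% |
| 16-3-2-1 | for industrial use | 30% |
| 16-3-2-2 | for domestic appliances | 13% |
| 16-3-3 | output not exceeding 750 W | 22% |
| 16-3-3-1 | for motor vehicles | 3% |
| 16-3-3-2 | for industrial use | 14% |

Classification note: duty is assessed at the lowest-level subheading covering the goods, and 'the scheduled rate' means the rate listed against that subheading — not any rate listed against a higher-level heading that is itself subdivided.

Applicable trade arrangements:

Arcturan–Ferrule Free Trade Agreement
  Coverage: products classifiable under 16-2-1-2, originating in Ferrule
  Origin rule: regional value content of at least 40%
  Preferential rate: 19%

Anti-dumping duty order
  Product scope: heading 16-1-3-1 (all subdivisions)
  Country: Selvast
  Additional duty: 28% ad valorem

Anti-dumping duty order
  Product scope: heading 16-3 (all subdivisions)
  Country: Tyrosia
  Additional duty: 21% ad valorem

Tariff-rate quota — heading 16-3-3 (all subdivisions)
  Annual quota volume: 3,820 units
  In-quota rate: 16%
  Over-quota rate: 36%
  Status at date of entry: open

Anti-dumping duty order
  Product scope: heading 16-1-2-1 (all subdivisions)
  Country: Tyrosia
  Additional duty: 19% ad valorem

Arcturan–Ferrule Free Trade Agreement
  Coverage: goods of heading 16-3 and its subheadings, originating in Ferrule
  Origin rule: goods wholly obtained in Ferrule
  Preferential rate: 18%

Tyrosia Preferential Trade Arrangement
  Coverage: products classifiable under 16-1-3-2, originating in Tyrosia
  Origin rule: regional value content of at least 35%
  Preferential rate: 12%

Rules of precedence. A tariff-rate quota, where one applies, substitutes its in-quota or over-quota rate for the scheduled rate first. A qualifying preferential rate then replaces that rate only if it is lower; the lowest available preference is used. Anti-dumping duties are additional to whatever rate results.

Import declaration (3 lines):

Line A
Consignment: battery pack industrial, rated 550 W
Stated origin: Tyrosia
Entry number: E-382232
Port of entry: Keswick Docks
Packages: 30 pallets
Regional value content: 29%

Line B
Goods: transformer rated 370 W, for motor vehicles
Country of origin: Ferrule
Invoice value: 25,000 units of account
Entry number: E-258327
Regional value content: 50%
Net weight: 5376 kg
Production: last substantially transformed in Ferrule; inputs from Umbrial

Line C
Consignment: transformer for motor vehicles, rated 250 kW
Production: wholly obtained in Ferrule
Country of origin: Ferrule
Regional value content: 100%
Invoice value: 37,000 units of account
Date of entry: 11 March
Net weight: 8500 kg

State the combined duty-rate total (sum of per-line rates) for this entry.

29%

Line A: battery pack → 16-2; rated 550 W → 16-2-2; industrial → 16-2-2-1. Scheduled 4%. Tyrosia agreement on 16-1-3-2: 16-2-2-1 not covered. → 4%.
Line B: transformer → 16-3; rated 370 W → 16-3-3; for motor vehicles → 16-3-3-1. Scheduled 3%. quota on 16-3-3 open → in-quota 16%; Ferrule agreement on 16-2-1-2: 16-3-3-1 not covered; Ferrule agreement on 16-3: not wholly obtained. → 16%.
Line C: transformer → 16-3; rated 250 kW → 16-3-1; for motor vehicles → 16-3-1-1. Scheduled 9%. Ferrule agreement on 16-2-1-2: 16-3-1-1 not covered; Ferrule agreement on 16-3: wholly obtained → 18% available; preference 18% not lower than 9% → no reduction. → 9%.
Sum: 4% + 16% + 9% = 29%.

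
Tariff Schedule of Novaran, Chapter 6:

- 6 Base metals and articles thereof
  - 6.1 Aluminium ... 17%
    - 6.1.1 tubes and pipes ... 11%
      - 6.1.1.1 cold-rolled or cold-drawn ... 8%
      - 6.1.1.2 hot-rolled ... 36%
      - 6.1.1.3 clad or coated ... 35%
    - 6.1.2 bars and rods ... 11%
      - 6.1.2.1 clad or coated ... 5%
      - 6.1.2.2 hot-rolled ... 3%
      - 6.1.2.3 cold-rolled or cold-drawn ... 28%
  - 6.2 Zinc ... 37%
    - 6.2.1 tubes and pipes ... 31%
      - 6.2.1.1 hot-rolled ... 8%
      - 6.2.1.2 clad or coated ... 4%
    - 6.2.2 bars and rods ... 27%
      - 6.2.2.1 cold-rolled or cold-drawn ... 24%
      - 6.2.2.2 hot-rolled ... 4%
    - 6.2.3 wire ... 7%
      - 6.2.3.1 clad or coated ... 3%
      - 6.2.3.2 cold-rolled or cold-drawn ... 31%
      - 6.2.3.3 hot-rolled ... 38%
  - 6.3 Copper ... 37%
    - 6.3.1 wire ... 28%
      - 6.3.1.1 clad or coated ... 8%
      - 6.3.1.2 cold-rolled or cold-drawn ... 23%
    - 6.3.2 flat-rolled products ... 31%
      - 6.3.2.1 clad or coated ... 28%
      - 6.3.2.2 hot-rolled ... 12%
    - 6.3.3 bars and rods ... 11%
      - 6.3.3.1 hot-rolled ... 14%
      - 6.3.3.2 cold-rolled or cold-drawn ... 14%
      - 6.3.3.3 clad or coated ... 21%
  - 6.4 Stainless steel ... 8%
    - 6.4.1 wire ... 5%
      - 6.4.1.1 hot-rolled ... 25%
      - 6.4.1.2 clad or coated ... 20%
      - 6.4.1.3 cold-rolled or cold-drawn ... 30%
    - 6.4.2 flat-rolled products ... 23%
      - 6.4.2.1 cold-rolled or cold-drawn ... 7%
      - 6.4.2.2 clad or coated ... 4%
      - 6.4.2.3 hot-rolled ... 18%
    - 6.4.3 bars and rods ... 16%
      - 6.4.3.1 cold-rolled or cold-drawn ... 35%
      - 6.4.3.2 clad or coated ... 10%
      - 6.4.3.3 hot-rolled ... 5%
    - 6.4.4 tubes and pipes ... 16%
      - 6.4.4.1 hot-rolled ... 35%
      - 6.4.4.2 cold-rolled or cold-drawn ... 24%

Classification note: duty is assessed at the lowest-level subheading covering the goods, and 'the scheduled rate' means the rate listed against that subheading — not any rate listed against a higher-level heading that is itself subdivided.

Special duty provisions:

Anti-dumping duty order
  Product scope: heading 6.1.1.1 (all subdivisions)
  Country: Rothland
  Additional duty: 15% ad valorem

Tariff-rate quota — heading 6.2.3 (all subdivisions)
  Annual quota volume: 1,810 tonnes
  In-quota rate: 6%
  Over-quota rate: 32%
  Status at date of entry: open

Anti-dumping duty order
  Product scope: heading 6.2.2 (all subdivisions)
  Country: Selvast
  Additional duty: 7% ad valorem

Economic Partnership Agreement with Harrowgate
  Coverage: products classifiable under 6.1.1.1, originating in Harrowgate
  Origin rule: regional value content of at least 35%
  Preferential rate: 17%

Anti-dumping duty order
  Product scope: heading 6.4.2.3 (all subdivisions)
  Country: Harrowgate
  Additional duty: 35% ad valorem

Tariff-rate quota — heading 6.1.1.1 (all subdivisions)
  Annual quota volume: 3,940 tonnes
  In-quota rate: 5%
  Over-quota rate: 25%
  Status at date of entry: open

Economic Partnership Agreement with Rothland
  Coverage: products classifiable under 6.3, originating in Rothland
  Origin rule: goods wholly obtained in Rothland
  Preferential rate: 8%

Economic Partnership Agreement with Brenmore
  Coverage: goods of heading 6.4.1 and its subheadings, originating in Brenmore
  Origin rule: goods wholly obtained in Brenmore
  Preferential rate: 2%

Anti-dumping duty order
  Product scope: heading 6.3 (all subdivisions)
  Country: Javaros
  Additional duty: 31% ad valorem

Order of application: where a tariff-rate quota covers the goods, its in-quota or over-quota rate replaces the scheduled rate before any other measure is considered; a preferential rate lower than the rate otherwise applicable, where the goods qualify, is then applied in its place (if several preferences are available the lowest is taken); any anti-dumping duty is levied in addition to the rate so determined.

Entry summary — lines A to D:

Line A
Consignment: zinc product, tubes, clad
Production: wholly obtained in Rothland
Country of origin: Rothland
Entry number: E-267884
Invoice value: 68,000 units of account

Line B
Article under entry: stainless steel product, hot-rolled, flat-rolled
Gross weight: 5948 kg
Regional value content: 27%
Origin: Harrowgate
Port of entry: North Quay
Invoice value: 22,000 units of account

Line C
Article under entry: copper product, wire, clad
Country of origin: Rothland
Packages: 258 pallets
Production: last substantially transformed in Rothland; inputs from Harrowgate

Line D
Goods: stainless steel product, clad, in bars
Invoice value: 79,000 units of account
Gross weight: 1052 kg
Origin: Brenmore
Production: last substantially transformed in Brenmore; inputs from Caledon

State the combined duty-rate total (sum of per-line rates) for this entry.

75%

Line A: zinc → 6.2; tubes → 6.2.1; clad → 6.2.1.2. Scheduled 4%. Rothland agreement on 6.3: 6.2.1.2 not covered. → 4%.
Line B: stainless steel → 6.4; flat-rolled → 6.4.2; hot-rolled → 6.4.2.3. Scheduled 18%. Harrowgate agreement on 6.1.1.1: 6.4.2.3 not covered; anti-dumping (Harrowgate, 6.4.2.3): +35%; total 18% + 35% = 53%. → 53%.
Line C: copper → 6.3; wire → 6.3.1; clad → 6.3.1.1. Scheduled 8%. Rothland agreement on 6.3: not wholly obtained. → 8%.
Line D: stainless steel → 6.4; in bars → 6.4.3; clad → 6.4.3.2. Scheduled 10%. Brenmore agreement on 6.4.1: 6.4.3.2 not covered. → 10%.
Sum: 4% + 53% + 8% + 10% = 75%.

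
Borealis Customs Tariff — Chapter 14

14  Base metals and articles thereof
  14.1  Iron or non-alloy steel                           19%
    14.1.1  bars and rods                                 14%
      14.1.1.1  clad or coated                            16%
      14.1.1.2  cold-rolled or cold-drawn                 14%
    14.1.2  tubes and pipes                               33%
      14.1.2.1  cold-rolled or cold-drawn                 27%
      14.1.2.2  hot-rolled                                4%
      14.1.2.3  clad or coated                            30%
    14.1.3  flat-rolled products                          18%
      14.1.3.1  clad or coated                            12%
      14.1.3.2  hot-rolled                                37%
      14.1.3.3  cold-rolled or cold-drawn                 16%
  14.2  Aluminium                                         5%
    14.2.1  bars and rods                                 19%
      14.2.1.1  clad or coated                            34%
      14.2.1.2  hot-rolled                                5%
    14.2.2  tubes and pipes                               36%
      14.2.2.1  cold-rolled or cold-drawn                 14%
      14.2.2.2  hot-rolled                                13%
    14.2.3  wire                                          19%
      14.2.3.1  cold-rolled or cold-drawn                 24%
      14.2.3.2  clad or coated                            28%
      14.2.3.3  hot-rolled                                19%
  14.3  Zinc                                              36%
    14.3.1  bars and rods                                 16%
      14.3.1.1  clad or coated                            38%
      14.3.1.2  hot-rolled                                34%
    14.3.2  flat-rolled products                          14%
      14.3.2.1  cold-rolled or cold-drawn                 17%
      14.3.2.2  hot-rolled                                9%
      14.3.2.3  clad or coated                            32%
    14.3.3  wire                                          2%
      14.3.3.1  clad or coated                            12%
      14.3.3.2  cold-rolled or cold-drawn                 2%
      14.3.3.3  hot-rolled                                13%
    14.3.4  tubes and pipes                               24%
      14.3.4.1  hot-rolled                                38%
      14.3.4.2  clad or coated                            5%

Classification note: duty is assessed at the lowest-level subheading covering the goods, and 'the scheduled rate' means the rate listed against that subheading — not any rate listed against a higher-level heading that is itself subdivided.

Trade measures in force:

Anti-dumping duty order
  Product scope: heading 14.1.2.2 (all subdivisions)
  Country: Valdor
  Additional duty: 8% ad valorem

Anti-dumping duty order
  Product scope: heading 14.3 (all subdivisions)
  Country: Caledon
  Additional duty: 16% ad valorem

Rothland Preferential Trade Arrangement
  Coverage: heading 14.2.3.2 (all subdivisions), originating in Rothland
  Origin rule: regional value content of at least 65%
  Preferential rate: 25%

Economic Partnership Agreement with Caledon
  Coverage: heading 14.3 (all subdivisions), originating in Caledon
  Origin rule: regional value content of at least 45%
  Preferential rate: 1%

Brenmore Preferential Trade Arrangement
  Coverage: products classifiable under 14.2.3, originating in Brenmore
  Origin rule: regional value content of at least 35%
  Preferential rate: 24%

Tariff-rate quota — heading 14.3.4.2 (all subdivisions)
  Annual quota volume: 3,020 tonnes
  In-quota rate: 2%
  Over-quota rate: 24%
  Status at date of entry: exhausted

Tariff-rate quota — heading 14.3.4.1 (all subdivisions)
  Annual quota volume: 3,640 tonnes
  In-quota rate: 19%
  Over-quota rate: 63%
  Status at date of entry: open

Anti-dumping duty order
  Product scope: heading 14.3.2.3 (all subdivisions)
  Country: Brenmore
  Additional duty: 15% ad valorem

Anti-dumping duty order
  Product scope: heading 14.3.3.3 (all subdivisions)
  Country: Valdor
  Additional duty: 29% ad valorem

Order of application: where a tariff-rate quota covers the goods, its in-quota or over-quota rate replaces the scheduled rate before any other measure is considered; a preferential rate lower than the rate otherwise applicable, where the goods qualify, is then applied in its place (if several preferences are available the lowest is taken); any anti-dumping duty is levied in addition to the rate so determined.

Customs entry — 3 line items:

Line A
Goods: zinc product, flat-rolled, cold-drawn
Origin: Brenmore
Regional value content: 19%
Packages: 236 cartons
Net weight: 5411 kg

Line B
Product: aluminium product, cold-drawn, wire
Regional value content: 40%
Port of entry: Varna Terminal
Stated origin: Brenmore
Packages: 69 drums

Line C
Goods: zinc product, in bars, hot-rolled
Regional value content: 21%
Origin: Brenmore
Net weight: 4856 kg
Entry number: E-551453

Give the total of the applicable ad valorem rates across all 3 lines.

75%

Line A: zinc → 14.3; flat-rolled → 14.3.2; cold-drawn → 14.3.2.1. Scheduled 17%. Brenmore agreement on 14.2.3: 14.3.2.1 not covered. → 17%.
Line B: aluminium → 14.2; wire → 14.2.3; cold-drawn → 14.2.3.1. Scheduled 24%. Brenmore agreement on 14.2.3: RVC ≥ 35% → 24% available; preference 24% not lower than 24% → no reduction. → 24%.
Line C: zinc → 14.3; in bars → 14.3.1; hot-rolled → 14.3.1.2. Scheduled 34%. Brenmore agreement on 14.2.3: 14.3.1.2 not covered. → 34%.
Sum: 17% + 24% + 34% = 75%.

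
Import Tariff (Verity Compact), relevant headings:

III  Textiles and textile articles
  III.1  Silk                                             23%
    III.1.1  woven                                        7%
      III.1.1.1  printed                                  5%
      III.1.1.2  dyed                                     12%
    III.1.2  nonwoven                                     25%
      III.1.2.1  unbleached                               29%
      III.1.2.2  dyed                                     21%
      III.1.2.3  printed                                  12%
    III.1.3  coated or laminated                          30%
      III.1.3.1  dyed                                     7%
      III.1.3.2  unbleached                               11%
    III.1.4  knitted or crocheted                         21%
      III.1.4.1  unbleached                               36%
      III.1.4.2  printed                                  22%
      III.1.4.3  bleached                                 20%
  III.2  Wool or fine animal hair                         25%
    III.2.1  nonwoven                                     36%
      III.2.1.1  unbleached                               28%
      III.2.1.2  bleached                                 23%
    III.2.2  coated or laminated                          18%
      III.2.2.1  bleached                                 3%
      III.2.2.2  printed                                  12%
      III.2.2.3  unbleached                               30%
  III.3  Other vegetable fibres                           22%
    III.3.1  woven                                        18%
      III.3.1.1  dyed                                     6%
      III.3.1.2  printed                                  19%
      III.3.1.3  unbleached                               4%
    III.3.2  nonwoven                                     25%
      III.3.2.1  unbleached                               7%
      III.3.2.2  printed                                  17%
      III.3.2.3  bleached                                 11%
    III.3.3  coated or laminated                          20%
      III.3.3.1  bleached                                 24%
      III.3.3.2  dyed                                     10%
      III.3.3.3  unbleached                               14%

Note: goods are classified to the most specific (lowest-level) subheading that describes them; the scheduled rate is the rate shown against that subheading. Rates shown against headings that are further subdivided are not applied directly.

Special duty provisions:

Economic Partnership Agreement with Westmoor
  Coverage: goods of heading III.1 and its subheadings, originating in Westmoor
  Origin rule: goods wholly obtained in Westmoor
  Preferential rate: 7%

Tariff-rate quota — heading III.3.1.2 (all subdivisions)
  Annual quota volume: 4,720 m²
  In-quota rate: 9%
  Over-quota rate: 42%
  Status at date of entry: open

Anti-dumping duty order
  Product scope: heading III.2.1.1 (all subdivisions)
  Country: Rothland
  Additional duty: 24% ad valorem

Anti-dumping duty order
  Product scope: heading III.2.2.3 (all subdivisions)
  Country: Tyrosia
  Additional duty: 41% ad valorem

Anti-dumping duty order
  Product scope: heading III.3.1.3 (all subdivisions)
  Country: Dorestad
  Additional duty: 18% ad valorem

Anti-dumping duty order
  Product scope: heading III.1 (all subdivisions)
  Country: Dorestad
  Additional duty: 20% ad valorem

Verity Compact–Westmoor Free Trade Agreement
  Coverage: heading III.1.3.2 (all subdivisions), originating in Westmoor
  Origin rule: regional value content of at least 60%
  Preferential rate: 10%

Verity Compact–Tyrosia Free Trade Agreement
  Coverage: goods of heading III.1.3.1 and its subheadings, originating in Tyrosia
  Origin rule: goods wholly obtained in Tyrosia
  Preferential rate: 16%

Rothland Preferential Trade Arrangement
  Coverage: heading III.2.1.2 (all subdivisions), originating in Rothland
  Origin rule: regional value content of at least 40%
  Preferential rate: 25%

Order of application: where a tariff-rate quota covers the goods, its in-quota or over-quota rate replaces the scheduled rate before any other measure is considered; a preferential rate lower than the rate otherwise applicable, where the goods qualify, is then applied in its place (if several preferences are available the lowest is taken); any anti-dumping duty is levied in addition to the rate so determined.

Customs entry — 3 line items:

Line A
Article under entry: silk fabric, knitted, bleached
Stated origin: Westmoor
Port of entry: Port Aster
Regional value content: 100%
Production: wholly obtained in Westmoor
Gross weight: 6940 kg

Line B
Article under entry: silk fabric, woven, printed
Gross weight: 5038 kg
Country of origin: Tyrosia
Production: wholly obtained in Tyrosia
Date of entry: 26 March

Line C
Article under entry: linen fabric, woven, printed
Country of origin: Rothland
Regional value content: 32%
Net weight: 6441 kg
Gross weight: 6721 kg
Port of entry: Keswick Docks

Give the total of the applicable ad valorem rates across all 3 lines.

21%

Line A: silk → III.1; knitted → III.1.4; bleached → III.1.4.3. Scheduled 20%. Westmoor agreement on III.1: wholly obtained → 7% available; Westmoor agreement on III.1.3.2: III.1.4.3 not covered; preferential 7%. → 7%.
Line B: silk → III.1; woven → III.1.1; printed → III.1.1.1. Scheduled 5%. Tyrosia agreement on III.1.3.1: III.1.1.1 not covered. → 5%.
Line C: linen → III.3; woven → III.3.1; printed → III.3.1.2. Scheduled 19%. quota on III.3.1.2 open → in-quota 9%; Rothland agreement on III.2.1.2: III.3.1.2 not covered. → 9%.
Sum: 7% + 5% + 9% = 21%.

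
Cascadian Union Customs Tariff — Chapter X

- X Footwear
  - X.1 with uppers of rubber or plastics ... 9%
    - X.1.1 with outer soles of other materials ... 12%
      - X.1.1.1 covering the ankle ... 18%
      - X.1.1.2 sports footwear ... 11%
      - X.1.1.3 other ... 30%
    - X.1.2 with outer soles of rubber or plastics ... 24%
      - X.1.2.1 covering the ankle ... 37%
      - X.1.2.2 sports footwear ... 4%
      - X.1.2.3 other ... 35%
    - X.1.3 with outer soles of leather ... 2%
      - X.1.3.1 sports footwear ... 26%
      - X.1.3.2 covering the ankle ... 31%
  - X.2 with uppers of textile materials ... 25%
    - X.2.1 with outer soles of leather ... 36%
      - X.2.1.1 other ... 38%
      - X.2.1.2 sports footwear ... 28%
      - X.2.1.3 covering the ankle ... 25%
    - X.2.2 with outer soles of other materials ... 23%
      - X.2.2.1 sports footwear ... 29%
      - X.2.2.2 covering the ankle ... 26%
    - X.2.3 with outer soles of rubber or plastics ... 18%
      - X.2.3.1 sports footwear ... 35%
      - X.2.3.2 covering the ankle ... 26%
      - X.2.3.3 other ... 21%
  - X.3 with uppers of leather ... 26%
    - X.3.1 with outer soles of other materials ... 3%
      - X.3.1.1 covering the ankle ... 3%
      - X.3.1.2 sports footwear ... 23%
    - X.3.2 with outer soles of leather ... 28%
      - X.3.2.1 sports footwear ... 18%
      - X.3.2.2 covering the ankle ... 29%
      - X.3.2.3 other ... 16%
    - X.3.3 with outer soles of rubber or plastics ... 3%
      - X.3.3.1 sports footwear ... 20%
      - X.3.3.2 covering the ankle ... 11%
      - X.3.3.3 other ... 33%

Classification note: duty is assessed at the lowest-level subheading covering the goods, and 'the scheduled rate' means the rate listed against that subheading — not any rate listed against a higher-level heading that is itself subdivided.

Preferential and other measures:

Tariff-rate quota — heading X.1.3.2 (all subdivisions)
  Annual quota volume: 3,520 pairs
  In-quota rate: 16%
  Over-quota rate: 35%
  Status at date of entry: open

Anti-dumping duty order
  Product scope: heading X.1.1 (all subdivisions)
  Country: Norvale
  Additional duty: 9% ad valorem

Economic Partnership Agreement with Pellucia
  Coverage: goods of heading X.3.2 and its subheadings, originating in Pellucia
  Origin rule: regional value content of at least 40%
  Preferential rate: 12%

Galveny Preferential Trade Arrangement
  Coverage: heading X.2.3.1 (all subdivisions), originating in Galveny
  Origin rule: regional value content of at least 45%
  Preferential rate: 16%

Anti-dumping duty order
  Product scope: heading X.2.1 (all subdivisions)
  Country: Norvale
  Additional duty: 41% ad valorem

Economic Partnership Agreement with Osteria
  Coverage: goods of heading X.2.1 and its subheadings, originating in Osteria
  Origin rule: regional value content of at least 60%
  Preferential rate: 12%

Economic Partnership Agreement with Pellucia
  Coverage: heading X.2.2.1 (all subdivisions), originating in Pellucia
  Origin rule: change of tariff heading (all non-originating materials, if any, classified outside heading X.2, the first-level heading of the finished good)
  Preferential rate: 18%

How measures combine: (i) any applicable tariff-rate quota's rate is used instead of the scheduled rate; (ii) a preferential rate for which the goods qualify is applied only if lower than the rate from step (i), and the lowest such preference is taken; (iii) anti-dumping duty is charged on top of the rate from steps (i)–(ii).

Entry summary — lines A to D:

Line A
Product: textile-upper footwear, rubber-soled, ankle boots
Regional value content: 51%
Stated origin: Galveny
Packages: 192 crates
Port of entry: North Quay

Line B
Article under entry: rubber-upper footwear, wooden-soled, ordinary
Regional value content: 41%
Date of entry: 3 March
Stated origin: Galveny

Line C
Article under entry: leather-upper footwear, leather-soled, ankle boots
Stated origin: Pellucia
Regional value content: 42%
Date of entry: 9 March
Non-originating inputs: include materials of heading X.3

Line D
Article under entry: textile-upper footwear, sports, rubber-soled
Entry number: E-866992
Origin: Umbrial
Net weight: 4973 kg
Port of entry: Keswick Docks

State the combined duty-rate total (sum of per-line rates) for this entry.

Line A: textile-upper → X.2; rubber-soled → X.2.3; ankle boots → X.2.3.2. Scheduled 26%. Galveny agreement on X.2.3.1: X.2.3.2 not covered. → 26%.
Line B: rubber-upper → X.1; wooden-soled → X.1.1; ordinary → X.1.1.3. Scheduled 30%. Galveny agreement on X.2.3.1: X.1.1.3 not covered. → 30%.
Line C: leather-upper → X.3; leather-soled → X.3.2; ankle boots → X.3.2.2. Scheduled 29%. Pellucia agreement on X.3.2: RVC ≥ 40% → 12% available; Pellucia agreement on X.2.2.1: X.3.2.2 not covered; preferential 12%. → 12%.
Line D: textile-upper → X.2; rubber-soled → X.2.3; sports → X.2.3.1. Scheduled 35%. No special measure applies. → 35%.
Sum: 26% + 30% + 12% + 35% = 103%.

103%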